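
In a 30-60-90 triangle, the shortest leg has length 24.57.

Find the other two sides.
In a 30-60-90 triangle the sides are in ratio 1 : √3 : 2 (short leg : long leg : hypotenuse).
Long leg = 24.57·√3 ≈ 24.57·1.73205 ≈ 42.5565
Hypotenuse = 2·24.57 = 49.14

Long leg = 24.57√3 = 42.56, Hypotenuse = 49.14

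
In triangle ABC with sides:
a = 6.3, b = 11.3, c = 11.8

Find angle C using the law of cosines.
c² = a² + b² − 2ab·cos(C)  ⇒  cos(C) = (a² + b² − c²)/(2ab)
cos(C) = (6.3² + 11.3² − 11.8²)/(2·6.3·11.3) = (39.69 + 127.69 − 139.24)/142.38 = 28.14/142.38 ≈ 0.19764
C = arccos(0.19764) ≈ 78.601°

C = 78.6°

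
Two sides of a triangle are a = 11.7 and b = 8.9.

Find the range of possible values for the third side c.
Triangle inequality: |a − b| < c < a + b
|a − b| = |11.7 − 8.9| = 2.8
a + b = 11.7 + 8.9 = 20.6

2.8 < c < 20.6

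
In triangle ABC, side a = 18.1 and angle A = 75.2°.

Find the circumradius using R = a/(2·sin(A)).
R = a/(2·sin(A)) = 18.1/(2·sin(75.2°))
sin(75.2°) ≈ 0.966823
R ≈ 18.1/(2·0.966823) = 18.1/1.93365 ≈ 9.36055

R = 9.361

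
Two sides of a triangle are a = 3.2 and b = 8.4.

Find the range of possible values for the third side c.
Triangle inequality: |a − b| < c < a + b
|a − b| = |3.2 − 8.4| = 5.2
a + b = 3.2 + 8.4 = 11.6

5.2 < c < 11.6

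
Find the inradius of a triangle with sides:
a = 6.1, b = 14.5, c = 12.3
r = Area/s where s is the semi-perimeter.
s = (6.1 + 14.5 + 12.3)/2 = 32.9/2 = 16.45
Area = √(s(s−a)(s−b)(s−c)) = √(16.45·10.35·1.95·4.15) ≈ √1377.81 ≈ 37.1188
r ≈ 37.1188/16.45 ≈ 2.25646

r = 2.256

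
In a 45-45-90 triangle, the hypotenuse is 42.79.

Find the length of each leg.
In a 45-45-90 triangle hypotenuse = leg·√2, so leg = hypotenuse/√2.
Leg = 42.79/√2 ≈ 42.79/1.41421 ≈ 30.2571

Each leg = 30.26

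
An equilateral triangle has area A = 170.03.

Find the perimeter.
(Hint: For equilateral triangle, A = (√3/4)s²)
A = (√3/4)s²  ⇒  s² = 4A/√3 = 4·170.03/√3 = 680.12/1.73205 ≈ 392.667
s ≈ √392.667 ≈ 19.8158
Perimeter = 3s ≈ 3·19.8158 ≈ 59.4475

Perimeter = 59.45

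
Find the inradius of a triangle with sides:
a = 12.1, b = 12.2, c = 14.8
r = Area/s where s is the semi-perimeter.
s = (12.1 + 12.2 + 14.8)/2 = 39.1/2 = 19.55
Area = √(s(s−a)(s−b)(s−c)) = √(19.55·7.45·7.35·4.75) ≈ √5084.92 ≈ 71.3086
r ≈ 71.3086/19.55 ≈ 3.6475

r = 3.647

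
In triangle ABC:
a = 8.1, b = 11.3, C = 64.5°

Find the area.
Two sides and the included angle (SAS): A = ½·a·b·sin(C) = ½·8.1·11.3·sin(64.5°)
sin(64.5°) ≈ 0.902585
A ≈ ½·91.53·0.902585 = 45.765·0.902585 ≈ 41.3068

Area = 41.31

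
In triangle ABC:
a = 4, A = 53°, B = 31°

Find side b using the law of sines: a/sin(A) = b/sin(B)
a/sin(A) = b/sin(B)  ⇒  b = a·sin(B)/sin(A) = 4·sin(31°)/sin(53°)
sin(31°) ≈ 0.515038, sin(53°) ≈ 0.798636
b ≈ 4·0.515038/0.798636 ≈ 2.06015/0.798636 ≈ 2.57959

b = 2.58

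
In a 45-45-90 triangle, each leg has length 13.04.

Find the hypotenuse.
In a 45-45-90 triangle the sides are in ratio 1 : 1 : √2, so hypotenuse = leg·√2.
Hypotenuse = 13.04·√2 ≈ 13.04·1.41421 ≈ 18.4413

Hypotenuse = 13.04√2 = 18.44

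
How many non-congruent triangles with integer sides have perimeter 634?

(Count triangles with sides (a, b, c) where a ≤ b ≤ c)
Let a ≤ b ≤ c with a + b + c = 634. The only binding inequality is a + b > c, i.e. 634 − c > c, so c < 634/2; and c ≥ 634/3 since c is the largest side.
So 212 ≤ c ≤ 316. For each c, b runs from ⌈(634 − c)/2⌉ up to c (then a = 634 − b − c satisfies 1 ≤ a ≤ b automatically), giving c − ⌈(634 − c)/2⌉ + 1 choices.
Summing over c: 2 + 3 + 5 + 6 + … + 156 + 158  (105 terms, c = 212, …, 316) = 8374
Check (closed form: nearest integer to p²/48 for even p, (p+3)²/48 for odd p): 634²/48 = 401956/48 ≈ 8374.08 → 8374

8374 triangles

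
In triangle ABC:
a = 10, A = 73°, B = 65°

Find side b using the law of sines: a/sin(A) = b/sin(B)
a/sin(A) = b/sin(B)  ⇒  b = a·sin(B)/sin(A) = 10·sin(65°)/sin(73°)
sin(65°) ≈ 0.906308, sin(73°) ≈ 0.956305
b ≈ 10·0.906308/0.956305 ≈ 9.06308/0.956305 ≈ 9.47719

b = 9.477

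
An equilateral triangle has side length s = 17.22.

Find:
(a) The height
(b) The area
(a) The height splits the triangle into two 30-60-90 halves: h = s·√3/2 = 17.22·1.73205/2 ≈ 29.8259/2 ≈ 14.913
(b) Area = (√3/4)·s² = (√3/4)·17.22² = (√3/4)·296.5284 ≈ 0.433013·296.5284 ≈ 128.401

Height = 14.91, Area = 128.4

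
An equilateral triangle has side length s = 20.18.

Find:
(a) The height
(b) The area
(a) The height splits the triangle into two 30-60-90 halves: h = s·√3/2 = 20.18·1.73205/2 ≈ 34.9528/2 ≈ 17.4764
(b) Area = (√3/4)·s² = (√3/4)·20.18² = (√3/4)·407.2324 ≈ 0.433013·407.2324 ≈ 176.337

Height = 17.48, Area = 176.3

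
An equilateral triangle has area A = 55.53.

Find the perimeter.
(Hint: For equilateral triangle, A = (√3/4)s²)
A = (√3/4)s²  ⇒  s² = 4A/√3 = 4·55.53/√3 = 222.12/1.73205 ≈ 128.241
s ≈ √128.241 ≈ 11.3244
Perimeter = 3s ≈ 3·11.3244 ≈ 33.9731

Perimeter = 33.97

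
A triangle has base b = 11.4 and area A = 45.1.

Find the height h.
A = ½·b·h  ⇒  h = 2A/b = 2·45.1/11.4 = 90.2/11.4 ≈ 7.91228

h = 7.912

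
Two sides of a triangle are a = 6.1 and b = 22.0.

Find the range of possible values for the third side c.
Triangle inequality: |a − b| < c < a + b
|a − b| = |6.1 − 22.0| = 15.9
a + b = 6.1 + 22.0 = 28.1

15.9 < c < 28.1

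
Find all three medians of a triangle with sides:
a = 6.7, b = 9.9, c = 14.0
Median formula: m_a = ½√(2b² + 2c² − a²) (and cyclically). a² = 44.89, b² = 98.01, c² = 196.
m_a = ½√(2·98.01 + 2·196 − 44.89) = ½√543.13 ≈ ½·23.3051 ≈ 11.6526
m_b = ½√(2·44.89 + 2·196 − 98.01) = ½√383.77 ≈ ½·19.59 ≈ 9.79502
m_c = ½√(2·44.89 + 2·98.01 − 196) = ½√89.8 ≈ ½·9.47629 ≈ 4.73814

m_a = 11.65, m_b = 9.795, m_c = 4.738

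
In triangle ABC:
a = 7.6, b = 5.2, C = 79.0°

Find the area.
Two sides and the included angle (SAS): A = ½·a·b·sin(C) = ½·7.6·5.2·sin(79.0°)
sin(79.0°) ≈ 0.981627
A ≈ ½·39.52·0.981627 = 19.76·0.981627 ≈ 19.397

Area = 19.4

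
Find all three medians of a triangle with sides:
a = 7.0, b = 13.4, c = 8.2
Median formula: m_a = ½√(2b² + 2c² − a²) (and cyclically). a² = 49, b² = 179.56, c² = 67.24.
m_a = ½√(2·179.56 + 2·67.24 − 49) = ½√444.6 ≈ ½·21.0855 ≈ 10.5428
m_b = ½√(2·49 + 2·67.24 − 179.56) = ½√52.92 ≈ ½·7.27461 ≈ 3.63731
m_c = ½√(2·49 + 2·179.56 − 67.24) = ½√389.88 ≈ ½·19.7454 ≈ 9.87269

m_a = 10.54, m_b = 3.637, m_c = 9.873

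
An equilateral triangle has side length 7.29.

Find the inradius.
r = Area/s with s the semi-perimeter.
Area = (√3/4)·7.29² = (√3/4)·53.1441 ≈ 0.433013·53.1441 ≈ 23.0121
s = 3·7.29/2 = 10.935
r ≈ 23.0121/10.935 ≈ 2.10444
(Equivalently r = side/(2√3) = 7.29/3.4641 ≈ 2.10444.)

r = 2.104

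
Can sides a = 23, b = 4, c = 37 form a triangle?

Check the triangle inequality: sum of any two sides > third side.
a + b vs c: 23 + 4 = 27 ≤ 37  ✗
a + c vs b: 23 + 37 = 60 > 4  ✓
b + c vs a: 4 + 37 = 41 > 23  ✓

No: 23 + 4 = 27 is not > 37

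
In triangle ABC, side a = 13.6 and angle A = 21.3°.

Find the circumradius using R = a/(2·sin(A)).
R = a/(2·sin(A)) = 13.6/(2·sin(21.3°))
sin(21.3°) ≈ 0.363251
R ≈ 13.6/(2·0.363251) = 13.6/0.726502 ≈ 18.7198

R = 18.72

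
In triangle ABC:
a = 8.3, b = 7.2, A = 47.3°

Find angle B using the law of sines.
a/sin(A) = b/sin(B)  ⇒  sin(B) = b·sin(A)/a = 7.2·sin(47.3°)/8.3
sin(47.3°) ≈ 0.734915
sin(B) ≈ 7.2·0.734915/8.3 ≈ 5.29139/8.3 ≈ 0.637516
B = arcsin(0.637516) ≈ 39.6069°
(Since b ≤ a we need B ≤ A, so the obtuse alternative 180° − 39.6069° ≈ 140.393° is rejected.)

B = 39.61°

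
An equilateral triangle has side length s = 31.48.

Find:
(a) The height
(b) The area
(a) The height splits the triangle into two 30-60-90 halves: h = s·√3/2 = 31.48·1.73205/2 ≈ 54.525/2 ≈ 27.2625
(b) Area = (√3/4)·s² = (√3/4)·31.48² = (√3/4)·990.9904 ≈ 0.433013·990.9904 ≈ 429.111

Height = 27.26, Area = 429.1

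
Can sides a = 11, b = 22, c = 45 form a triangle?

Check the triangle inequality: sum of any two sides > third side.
a + b vs c: 11 + 22 = 33 ≤ 45  ✗
a + c vs b: 11 + 45 = 56 > 22  ✓
b + c vs a: 22 + 45 = 67 > 11  ✓

No: 11 + 22 = 33 is not > 45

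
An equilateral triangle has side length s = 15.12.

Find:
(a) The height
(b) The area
(a) The height splits the triangle into two 30-60-90 halves: h = s·√3/2 = 15.12·1.73205/2 ≈ 26.1886/2 ≈ 13.0943
(b) Area = (√3/4)·s² = (√3/4)·15.12² = (√3/4)·228.6144 ≈ 0.433013·228.6144 ≈ 98.9929

Height = 13.09, Area = 98.99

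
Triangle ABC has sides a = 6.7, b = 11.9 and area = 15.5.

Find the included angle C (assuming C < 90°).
Area = ½·a·b·sin(C)  ⇒  sin(C) = 2·Area/(a·b) = 2·15.5/(6.7·11.9) = 31/79.73 ≈ 0.388812
C = arcsin(0.388812) ≈ 22.8806° (taking the acute solution since C < 90°)

C = 22.88°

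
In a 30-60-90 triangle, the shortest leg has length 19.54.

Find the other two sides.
In a 30-60-90 triangle the sides are in ratio 1 : √3 : 2 (short leg : long leg : hypotenuse).
Long leg = 19.54·√3 ≈ 19.54·1.73205 ≈ 33.8443
Hypotenuse = 2·19.54 = 39.08

Long leg = 19.54√3 = 33.84, Hypotenuse = 39.08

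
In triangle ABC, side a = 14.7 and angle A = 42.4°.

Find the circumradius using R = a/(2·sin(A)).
R = a/(2·sin(A)) = 14.7/(2·sin(42.4°))
sin(42.4°) ≈ 0.674302
R ≈ 14.7/(2·0.674302) = 14.7/1.3486 ≈ 10.9002

R = 10.9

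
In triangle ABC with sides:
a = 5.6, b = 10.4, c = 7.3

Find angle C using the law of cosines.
c² = a² + b² − 2ab·cos(C)  ⇒  cos(C) = (a² + b² − c²)/(2ab)
cos(C) = (5.6² + 10.4² − 7.3²)/(2·5.6·10.4) = (31.36 + 108.16 − 53.29)/116.48 = 86.23/116.48 ≈ 0.740299
C = arccos(0.740299) ≈ 42.2431°

C = 42.24°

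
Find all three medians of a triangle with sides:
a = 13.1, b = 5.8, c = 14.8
Median formula: m_a = ½√(2b² + 2c² − a²) (and cyclically). a² = 171.61, b² = 33.64, c² = 219.04.
m_a = ½√(2·33.64 + 2·219.04 − 171.61) = ½√333.75 ≈ ½·18.2688 ≈ 9.13441
m_b = ½√(2·171.61 + 2·219.04 − 33.64) = ½√747.66 ≈ ½·27.3434 ≈ 13.6717
m_c = ½√(2·171.61 + 2·33.64 − 219.04) = ½√191.46 ≈ ½·13.8369 ≈ 6.91845

m_a = 9.134, m_b = 13.67, m_c = 6.918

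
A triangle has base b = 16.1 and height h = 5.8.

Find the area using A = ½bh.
A = ½·b·h = ½·16.1·5.8 = ½·93.38 = 46.69

Area = 46.69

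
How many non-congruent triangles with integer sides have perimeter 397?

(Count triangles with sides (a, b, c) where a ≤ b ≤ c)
Let a ≤ b ≤ c with a + b + c = 397. The only binding inequality is a + b > c, i.e. 397 − c > c, so c < 397/2; and c ≥ 397/3 since c is the largest side.
So 133 ≤ c ≤ 198. For each c, b runs from ⌈(397 − c)/2⌉ up to c (then a = 397 − b − c satisfies 1 ≤ a ≤ b automatically), giving c − ⌈(397 − c)/2⌉ + 1 choices.
Summing over c: 2 + 3 + 5 + 6 + … + 98 + 99  (66 terms, c = 133, …, 198) = 3333
Check (closed form: nearest integer to p²/48 for even p, (p+3)²/48 for odd p): (397+3)²/48 = 400²/48 = 160000/48 ≈ 3333.33 → 3333

3333 triangles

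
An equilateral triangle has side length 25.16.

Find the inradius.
r = Area/s with s the semi-perimeter.
Area = (√3/4)·25.16² = (√3/4)·633.0256 ≈ 0.433013·633.0256 ≈ 274.108
s = 3·25.16/2 = 37.74
r ≈ 274.108/37.74 ≈ 7.26307
(Equivalently r = side/(2√3) = 25.16/3.4641 ≈ 7.26307.)

r = 7.263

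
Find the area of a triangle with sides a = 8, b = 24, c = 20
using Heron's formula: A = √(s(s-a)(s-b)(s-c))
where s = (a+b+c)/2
s = (8 + 24 + 20)/2 = 52/2 = 26
s − a = 18, s − b = 2, s − c = 6
s(s−a)(s−b)(s−c) = 26·18·2·6 = 5616
Area = √5616 ≈ 74.94

s = 26.0, Area = 74.94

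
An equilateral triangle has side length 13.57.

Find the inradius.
r = Area/s with s the semi-perimeter.
Area = (√3/4)·13.57² = (√3/4)·184.1449 ≈ 0.433013·184.1449 ≈ 79.7371
s = 3·13.57/2 = 20.355
r ≈ 79.7371/20.355 ≈ 3.91732
(Equivalently r = side/(2√3) = 13.57/3.4641 ≈ 3.91732.)

r = 3.917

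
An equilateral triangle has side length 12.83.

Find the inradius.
r = Area/s with s the semi-perimeter.
Area = (√3/4)·12.83² = (√3/4)·164.6089 ≈ 0.433013·164.6089 ≈ 71.2777
s = 3·12.83/2 = 19.245
r ≈ 71.2777/19.245 ≈ 3.7037
(Equivalently r = side/(2√3) = 12.83/3.4641 ≈ 3.7037.)

r = 3.704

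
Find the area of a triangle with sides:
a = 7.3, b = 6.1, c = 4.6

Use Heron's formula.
s = (7.3 + 6.1 + 4.6)/2 = 18/2 = 9
s − a = 1.7, s − b = 2.9, s − c = 4.4
s(s−a)(s−b)(s−c) = 9·1.7·2.9·4.4 ≈ 195.228
Area = √195.228 ≈ 13.9724

Area = 13.97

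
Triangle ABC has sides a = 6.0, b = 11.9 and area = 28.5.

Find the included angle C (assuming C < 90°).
Area = ½·a·b·sin(C)  ⇒  sin(C) = 2·Area/(a·b) = 2·28.5/(6.0·11.9) = 57/71.4 ≈ 0.798319
C = arcsin(0.798319) ≈ 52.9699° (taking the acute solution since C < 90°)

C = 52.97°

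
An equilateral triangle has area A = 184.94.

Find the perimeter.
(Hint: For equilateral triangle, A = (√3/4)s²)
A = (√3/4)s²  ⇒  s² = 4A/√3 = 4·184.94/√3 = 739.76/1.73205 ≈ 427.101
s ≈ √427.101 ≈ 20.6664
Perimeter = 3s ≈ 3·20.6664 ≈ 61.9992

Perimeter = 62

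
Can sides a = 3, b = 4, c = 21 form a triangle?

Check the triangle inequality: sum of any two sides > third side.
a + b vs c: 3 + 4 = 7 ≤ 21  ✗
a + c vs b: 3 + 21 = 24 > 4  ✓
b + c vs a: 4 + 21 = 25 > 3  ✓

No: 3 + 4 = 7 is not > 21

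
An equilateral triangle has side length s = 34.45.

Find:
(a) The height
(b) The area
(a) The height splits the triangle into two 30-60-90 halves: h = s·√3/2 = 34.45·1.73205/2 ≈ 59.6692/2 ≈ 29.8346
(b) Area = (√3/4)·s² = (√3/4)·34.45² = (√3/4)·1186.8025 ≈ 0.433013·1186.8025 ≈ 513.901

Height = 29.83, Area = 513.9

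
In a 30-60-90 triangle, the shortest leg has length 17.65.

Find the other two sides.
In a 30-60-90 triangle the sides are in ratio 1 : √3 : 2 (short leg : long leg : hypotenuse).
Long leg = 17.65·√3 ≈ 17.65·1.73205 ≈ 30.5707
Hypotenuse = 2·17.65 = 35.3

Long leg = 17.65√3 = 30.57, Hypotenuse = 35.3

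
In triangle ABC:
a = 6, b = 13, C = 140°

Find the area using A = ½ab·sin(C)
A = ½·a·b·sin(C) = ½·6·13·sin(140°)
sin(140°) ≈ 0.642788
A ≈ ½·78·0.642788 = 39·0.642788 ≈ 25.0687

Area = 25.07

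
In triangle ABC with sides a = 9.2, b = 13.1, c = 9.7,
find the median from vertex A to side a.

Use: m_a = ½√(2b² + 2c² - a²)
m_a = ½√(2·13.1² + 2·9.7² − 9.2²) = ½√(2·171.61 + 2·94.09 − 84.64) = ½√(343.22 + 188.18 − 84.64) = ½√446.76
√446.76 ≈ 21.1367, so m_a ≈ 10.5683

m_a = 10.57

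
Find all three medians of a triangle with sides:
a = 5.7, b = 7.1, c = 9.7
Median formula: m_a = ½√(2b² + 2c² − a²) (and cyclically). a² = 32.49, b² = 50.41, c² = 94.09.
m_a = ½√(2·50.41 + 2·94.09 − 32.49) = ½√256.51 ≈ ½·16.0159 ≈ 8.00796
m_b = ½√(2·32.49 + 2·94.09 − 50.41) = ½√202.75 ≈ ½·14.239 ≈ 7.11952
m_c = ½√(2·32.49 + 2·50.41 − 94.09) = ½√71.71 ≈ ½·8.46818 ≈ 4.23409

m_a = 8.008, m_b = 7.12, m_c = 4.234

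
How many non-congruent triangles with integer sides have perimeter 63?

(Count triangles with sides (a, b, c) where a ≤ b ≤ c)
Let a ≤ b ≤ c with a + b + c = 63. The only binding inequality is a + b > c, i.e. 63 − c > c, so c < 63/2; and c ≥ 63/3 since c is the largest side.
So 21 ≤ c ≤ 31. For each c, b runs from ⌈(63 − c)/2⌉ up to c (then a = 63 − b − c satisfies 1 ≤ a ≤ b automatically), giving c − ⌈(63 − c)/2⌉ + 1 choices.
Summing over c: 1 + 2 + 4 + 5 + 7 + 8 + 10 + 11 + 13 + 14 + 16 = 91
Check (closed form: nearest integer to p²/48 for even p, (p+3)²/48 for odd p): (63+3)²/48 = 66²/48 = 4356/48 ≈ 90.75 → 91

91 triangles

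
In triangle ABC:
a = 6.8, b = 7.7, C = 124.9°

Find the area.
Two sides and the included angle (SAS): A = ½·a·b·sin(C) = ½·6.8·7.7·sin(124.9°)
sin(124.9°) ≈ 0.820152
A ≈ ½·52.36·0.820152 = 26.18·0.820152 ≈ 21.4716

Area = 21.47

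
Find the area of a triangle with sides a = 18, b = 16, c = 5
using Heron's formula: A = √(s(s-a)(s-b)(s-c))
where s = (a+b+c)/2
s = (18 + 16 + 5)/2 = 39/2 = 19.5
s − a = 1.5, s − b = 3.5, s − c = 14.5
s(s−a)(s−b)(s−c) = 19.5·1.5·3.5·14.5 = 1484.4375
Area = √1484.4375 ≈ 38.5284

s = 19.5, Area = 38.53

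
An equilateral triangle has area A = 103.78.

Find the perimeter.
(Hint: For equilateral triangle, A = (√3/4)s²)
A = (√3/4)s²  ⇒  s² = 4A/√3 = 4·103.78/√3 = 415.12/1.73205 ≈ 239.67
s ≈ √239.67 ≈ 15.4813
Perimeter = 3s ≈ 3·15.4813 ≈ 46.4438

Perimeter = 46.44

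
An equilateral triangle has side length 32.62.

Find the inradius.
r = Area/s with s the semi-perimeter.
Area = (√3/4)·32.62² = (√3/4)·1064.0644 ≈ 0.433013·1064.0644 ≈ 460.753
s = 3·32.62/2 = 48.93
r ≈ 460.753/48.93 ≈ 9.41658
(Equivalently r = side/(2√3) = 32.62/3.4641 ≈ 9.41658.)

r = 9.417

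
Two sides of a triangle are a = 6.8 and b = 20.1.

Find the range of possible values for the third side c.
Triangle inequality: |a − b| < c < a + b
|a − b| = |6.8 − 20.1| = 13.3
a + b = 6.8 + 20.1 = 26.9

13.3 < c < 26.9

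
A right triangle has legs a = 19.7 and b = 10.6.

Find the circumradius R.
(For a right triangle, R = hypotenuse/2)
Hypotenuse c = √(a² + b²) = √(388.09 + 112.36) = √500.45 ≈ 22.3707
R = c/2 ≈ 22.3707/2 ≈ 11.1854

R = 11.19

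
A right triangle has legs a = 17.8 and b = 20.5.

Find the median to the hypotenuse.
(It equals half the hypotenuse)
Hypotenuse c = √(a² + b²) = √(316.84 + 420.25) = √737.09 ≈ 27.1494
Median to hypotenuse = c/2 ≈ 27.1494/2 ≈ 13.5747

Median = 13.57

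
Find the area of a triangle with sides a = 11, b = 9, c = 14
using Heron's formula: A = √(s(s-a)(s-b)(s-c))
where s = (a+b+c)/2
s = (11 + 9 + 14)/2 = 34/2 = 17
s − a = 6, s − b = 8, s − c = 3
s(s−a)(s−b)(s−c) = 17·6·8·3 = 2448
Area = √2448 ≈ 49.4773

s = 17.0, Area = 49.48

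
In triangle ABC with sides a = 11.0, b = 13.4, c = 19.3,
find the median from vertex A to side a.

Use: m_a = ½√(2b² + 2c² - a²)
m_a = ½√(2·13.4² + 2·19.3² − 11.0²) = ½√(2·179.56 + 2·372.49 − 121) = ½√(359.12 + 744.98 − 121) = ½√983.1
√983.1 ≈ 31.3544, so m_a ≈ 15.6772

m_a = 15.68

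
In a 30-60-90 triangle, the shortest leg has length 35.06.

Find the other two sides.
In a 30-60-90 triangle the sides are in ratio 1 : √3 : 2 (short leg : long leg : hypotenuse).
Long leg = 35.06·√3 ≈ 35.06·1.73205 ≈ 60.7257
Hypotenuse = 2·35.06 = 70.12

Long leg = 35.06√3 = 60.73, Hypotenuse = 70.12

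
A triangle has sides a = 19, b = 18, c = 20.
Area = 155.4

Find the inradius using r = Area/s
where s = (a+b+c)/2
s = (19 + 18 + 20)/2 = 57/2 = 28.5
r = Area/s = 155.4/28.5 ≈ 5.45263

r = 5.453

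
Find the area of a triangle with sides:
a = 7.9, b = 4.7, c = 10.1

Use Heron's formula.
s = (7.9 + 4.7 + 10.1)/2 = 22.7/2 = 11.35
s − a = 3.45, s − b = 6.65, s − c = 1.25
s(s−a)(s−b)(s−c) = 11.35·3.45·6.65·1.25 ≈ 325.497
Area = √325.497 ≈ 18.0415

Area = 18.04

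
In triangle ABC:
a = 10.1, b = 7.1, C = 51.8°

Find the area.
Two sides and the included angle (SAS): A = ½·a·b·sin(C) = ½·10.1·7.1·sin(51.8°)
sin(51.8°) ≈ 0.785857
A ≈ ½·71.71·0.785857 = 35.855·0.785857 ≈ 28.1769

Area = 28.18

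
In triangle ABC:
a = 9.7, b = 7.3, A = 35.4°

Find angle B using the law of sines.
a/sin(A) = b/sin(B)  ⇒  sin(B) = b·sin(A)/a = 7.3·sin(35.4°)/9.7
sin(35.4°) ≈ 0.579281
sin(B) ≈ 7.3·0.579281/9.7 ≈ 4.22875/9.7 ≈ 0.435954
B = arcsin(0.435954) ≈ 25.846°
(Since b ≤ a we need B ≤ A, so the obtuse alternative 180° − 25.846° ≈ 154.154° is rejected.)

B = 25.85°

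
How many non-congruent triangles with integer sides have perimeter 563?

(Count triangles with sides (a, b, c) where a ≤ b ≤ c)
Let a ≤ b ≤ c with a + b + c = 563. The only binding inequality is a + b > c, i.e. 563 − c > c, so c < 563/2; and c ≥ 563/3 since c is the largest side.
So 188 ≤ c ≤ 281. For each c, b runs from ⌈(563 − c)/2⌉ up to c (then a = 563 − b − c satisfies 1 ≤ a ≤ b automatically), giving c − ⌈(563 − c)/2⌉ + 1 choices.
Summing over c: 1 + 3 + 4 + 6 + … + 139 + 141  (94 terms, c = 188, …, 281) = 6674
Check (closed form: nearest integer to p²/48 for even p, (p+3)²/48 for odd p): (563+3)²/48 = 566²/48 = 320356/48 ≈ 6674.08 → 6674

6674 triangles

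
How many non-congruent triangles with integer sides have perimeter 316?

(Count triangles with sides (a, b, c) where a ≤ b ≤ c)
Let a ≤ b ≤ c with a + b + c = 316. The only binding inequality is a + b > c, i.e. 316 − c > c, so c < 316/2; and c ≥ 316/3 since c is the largest side.
So 106 ≤ c ≤ 157. For each c, b runs from ⌈(316 − c)/2⌉ up to c (then a = 316 − b − c satisfies 1 ≤ a ≤ b automatically), giving c − ⌈(316 − c)/2⌉ + 1 choices.
Summing over c: 2 + 3 + 5 + 6 + … + 77 + 78  (52 terms, c = 106, …, 157) = 2080
Check (closed form: nearest integer to p²/48 for even p, (p+3)²/48 for odd p): 316²/48 = 99856/48 ≈ 2080.33 → 2080

2080 triangles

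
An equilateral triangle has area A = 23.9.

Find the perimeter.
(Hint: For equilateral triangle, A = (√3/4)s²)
A = (√3/4)s²  ⇒  s² = 4A/√3 = 4·23.9/√3 = 95.6/1.73205 ≈ 55.1947
s ≈ √55.1947 ≈ 7.42931
Perimeter = 3s ≈ 3·7.42931 ≈ 22.2879

Perimeter = 22.29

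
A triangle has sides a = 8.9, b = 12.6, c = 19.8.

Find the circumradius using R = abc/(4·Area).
First find the area with Heron's formula.
s = (8.9 + 12.6 + 19.8)/2 = 20.65
Area = √(s(s−a)(s−b)(s−c)) = √(20.65·11.75·8.05·0.85) ≈ √1660.25 ≈ 40.7461
abc = 8.9·12.6·19.8 = 2220.372
R = abc/(4·Area) ≈ 2220.372/(4·40.7461) = 2220.372/162.985 ≈ 13.6232

R = 13.62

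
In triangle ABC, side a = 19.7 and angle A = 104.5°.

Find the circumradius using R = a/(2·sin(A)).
R = a/(2·sin(A)) = 19.7/(2·sin(104.5°))
sin(104.5°) ≈ 0.968148
R ≈ 19.7/(2·0.968148) = 19.7/1.9363 ≈ 10.1741

R = 10.17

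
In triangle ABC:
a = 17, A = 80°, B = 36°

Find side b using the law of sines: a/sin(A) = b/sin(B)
a/sin(A) = b/sin(B)  ⇒  b = a·sin(B)/sin(A) = 17·sin(36°)/sin(80°)
sin(36°) ≈ 0.587785, sin(80°) ≈ 0.984808
b ≈ 17·0.587785/0.984808 ≈ 9.99235/0.984808 ≈ 10.1465

b = 10.15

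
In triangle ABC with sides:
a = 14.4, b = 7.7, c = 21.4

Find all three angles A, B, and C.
Law of cosines for each angle (a² = 207.36, b² = 59.29, c² = 457.96):
cos(A) = (b² + c² − a²)/(2bc) = (59.29 + 457.96 − 207.36)/(2·7.7·21.4) = 309.89/329.56 ≈ 0.940314  ⇒  A ≈ 19.8956°
cos(B) = (a² + c² − b²)/(2ac) = (207.36 + 457.96 − 59.29)/(2·14.4·21.4) = 606.03/616.32 ≈ 0.983304  ⇒  B ≈ 10.4845°
cos(C) = (a² + b² − c²)/(2ab) = (207.36 + 59.29 − 457.96)/(2·14.4·7.7) = -191.31/221.76 ≈ -0.862689  ⇒  C ≈ 149.62°
Check: A + B + C ≈ 180°

A = 19.9°, B = 10.48°, C = 149.6°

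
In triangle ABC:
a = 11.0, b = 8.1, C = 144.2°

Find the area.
Two sides and the included angle (SAS): A = ½·a·b·sin(C) = ½·11.0·8.1·sin(144.2°)
sin(144.2°) ≈ 0.584958
A ≈ ½·89.1·0.584958 = 44.55·0.584958 ≈ 26.0599

Area = 26.06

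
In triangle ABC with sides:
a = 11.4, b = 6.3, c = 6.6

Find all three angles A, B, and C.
Law of cosines for each angle (a² = 129.96, b² = 39.69, c² = 43.56):
cos(A) = (b² + c² − a²)/(2bc) = (39.69 + 43.56 − 129.96)/(2·6.3·6.6) = -46.71/83.16 ≈ -0.561688  ⇒  A ≈ 124.173°
cos(B) = (a² + c² − b²)/(2ac) = (129.96 + 43.56 − 39.69)/(2·11.4·6.6) = 133.83/150.48 ≈ 0.889354  ⇒  B ≈ 27.2078°
cos(C) = (a² + b² − c²)/(2ab) = (129.96 + 39.69 − 43.56)/(2·11.4·6.3) = 126.09/143.64 ≈ 0.87782  ⇒  C ≈ 28.6196°
Check: A + B + C ≈ 180°

A = 124.2°, B = 27.21°, C = 28.62°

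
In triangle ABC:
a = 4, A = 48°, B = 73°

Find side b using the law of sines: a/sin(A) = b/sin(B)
a/sin(A) = b/sin(B)  ⇒  b = a·sin(B)/sin(A) = 4·sin(73°)/sin(48°)
sin(73°) ≈ 0.956305, sin(48°) ≈ 0.743145
b ≈ 4·0.956305/0.743145 ≈ 3.82522/0.743145 ≈ 5.14734

b = 5.147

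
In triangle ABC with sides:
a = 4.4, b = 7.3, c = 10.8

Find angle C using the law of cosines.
c² = a² + b² − 2ab·cos(C)  ⇒  cos(C) = (a² + b² − c²)/(2ab)
cos(C) = (4.4² + 7.3² − 10.8²)/(2·4.4·7.3) = (19.36 + 53.29 − 116.64)/64.24 = -43.99/64.24 ≈ -0.684776
C = arccos(-0.684776) ≈ 133.218°

C = 133.2°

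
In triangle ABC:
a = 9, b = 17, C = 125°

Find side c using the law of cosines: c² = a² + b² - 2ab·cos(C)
c² = 9² + 17² − 2·9·17·cos(125°)
cos(125°) ≈ -0.573576
c² ≈ 81 + 289 − 306·(-0.573576) ≈ 370 + 175.514 ≈ 545.514
c ≈ √545.514 ≈ 23.3562

c = 23.36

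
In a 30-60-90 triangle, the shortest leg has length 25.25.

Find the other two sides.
In a 30-60-90 triangle the sides are in ratio 1 : √3 : 2 (short leg : long leg : hypotenuse).
Long leg = 25.25·√3 ≈ 25.25·1.73205 ≈ 43.7343
Hypotenuse = 2·25.25 = 50.5

Long leg = 25.25√3 = 43.73, Hypotenuse = 50.5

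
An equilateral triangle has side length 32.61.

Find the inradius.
r = Area/s with s the semi-perimeter.
Area = (√3/4)·32.61² = (√3/4)·1063.4121 ≈ 0.433013·1063.4121 ≈ 460.471
s = 3·32.61/2 = 48.915
r ≈ 460.471/48.915 ≈ 9.4137
(Equivalently r = side/(2√3) = 32.61/3.4641 ≈ 9.4137.)

r = 9.414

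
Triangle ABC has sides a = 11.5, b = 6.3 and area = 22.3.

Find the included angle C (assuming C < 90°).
Area = ½·a·b·sin(C)  ⇒  sin(C) = 2·Area/(a·b) = 2·22.3/(11.5·6.3) = 44.6/72.45 ≈ 0.615597
C = arcsin(0.615597) ≈ 37.9953° (taking the acute solution since C < 90°)

C = 38°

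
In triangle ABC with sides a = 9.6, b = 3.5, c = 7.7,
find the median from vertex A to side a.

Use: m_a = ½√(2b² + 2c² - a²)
m_a = ½√(2·3.5² + 2·7.7² − 9.6²) = ½√(2·12.25 + 2·59.29 − 92.16) = ½√(24.5 + 118.58 − 92.16) = ½√50.92
√50.92 ≈ 7.13583, so m_a ≈ 3.56791

m_a = 3.568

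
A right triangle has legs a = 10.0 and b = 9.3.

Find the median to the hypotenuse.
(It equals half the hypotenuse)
Hypotenuse c = √(a² + b²) = √(100 + 86.49) = √186.49 ≈ 13.6561
Median to hypotenuse = c/2 ≈ 13.6561/2 ≈ 6.82807

Median = 6.828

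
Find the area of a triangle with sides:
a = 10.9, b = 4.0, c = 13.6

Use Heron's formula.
s = (10.9 + 4.0 + 13.6)/2 = 28.5/2 = 14.25
s − a = 3.35, s − b = 10.25, s − c = 0.65
s(s−a)(s−b)(s−c) = 14.25·3.35·10.25·0.65 ≈ 318.051
Area = √318.051 ≈ 17.834

Area = 17.83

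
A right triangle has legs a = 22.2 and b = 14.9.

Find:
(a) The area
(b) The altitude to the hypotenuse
(a) The legs are perpendicular, so Area = ½·a·b = ½·22.2·14.9 = ½·330.78 = 165.39
(b) Hypotenuse c = √(a² + b²) = √(492.84 + 222.01) = √714.85 ≈ 26.7367
    Area = ½·c·h_c  ⇒  h_c = 2·Area/c = 330.78/26.7367 ≈ 12.3718

Area = 165.39, h_c = 12.37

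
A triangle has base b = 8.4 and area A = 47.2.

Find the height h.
A = ½·b·h  ⇒  h = 2A/b = 2·47.2/8.4 = 94.4/8.4 ≈ 11.2381

h = 11.24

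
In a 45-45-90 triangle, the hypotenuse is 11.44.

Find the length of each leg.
In a 45-45-90 triangle hypotenuse = leg·√2, so leg = hypotenuse/√2.
Leg = 11.44/√2 ≈ 11.44/1.41421 ≈ 8.0893

Each leg = 8.089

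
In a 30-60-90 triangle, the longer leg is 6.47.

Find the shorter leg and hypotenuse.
In a 30-60-90 triangle the sides are in ratio 1 : √3 : 2, so short leg = long leg/√3 and hypotenuse = 2·(short leg).
Short leg = 6.47/√3 ≈ 6.47/1.73205 ≈ 3.73546
Hypotenuse = 2·3.73546 ≈ 7.47091

Short leg = 3.735, Hypotenuse = 7.471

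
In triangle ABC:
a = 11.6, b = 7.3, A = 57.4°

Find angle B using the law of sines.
a/sin(A) = b/sin(B)  ⇒  sin(B) = b·sin(A)/a = 7.3·sin(57.4°)/11.6
sin(57.4°) ≈ 0.842452
sin(B) ≈ 7.3·0.842452/11.6 ≈ 6.1499/11.6 ≈ 0.530164
B = arcsin(0.530164) ≈ 32.0165°
(Since b ≤ a we need B ≤ A, so the obtuse alternative 180° − 32.0165° ≈ 147.983° is rejected.)

B = 32.02°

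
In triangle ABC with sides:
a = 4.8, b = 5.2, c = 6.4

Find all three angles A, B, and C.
Law of cosines for each angle (a² = 23.04, b² = 27.04, c² = 40.96):
cos(A) = (b² + c² − a²)/(2bc) = (27.04 + 40.96 − 23.04)/(2·5.2·6.4) = 44.96/66.56 ≈ 0.675481  ⇒  A ≈ 47.5085°
cos(B) = (a² + c² − b²)/(2ac) = (23.04 + 40.96 − 27.04)/(2·4.8·6.4) = 36.96/61.44 ≈ 0.601562  ⇒  B ≈ 53.0181°
cos(C) = (a² + b² − c²)/(2ab) = (23.04 + 27.04 − 40.96)/(2·4.8·5.2) = 9.12/49.92 ≈ 0.182692  ⇒  C ≈ 79.4734°
Check: A + B + C ≈ 180°

A = 47.51°, B = 53.02°, C = 79.47°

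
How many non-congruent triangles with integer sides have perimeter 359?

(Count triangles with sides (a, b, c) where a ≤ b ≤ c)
Let a ≤ b ≤ c with a + b + c = 359. The only binding inequality is a + b > c, i.e. 359 − c > c, so c < 359/2; and c ≥ 359/3 since c is the largest side.
So 120 ≤ c ≤ 179. For each c, b runs from ⌈(359 − c)/2⌉ up to c (then a = 359 − b − c satisfies 1 ≤ a ≤ b automatically), giving c − ⌈(359 − c)/2⌉ + 1 choices.
Summing over c: 1 + 3 + 4 + 6 + … + 88 + 90  (60 terms, c = 120, …, 179) = 2730
Check (closed form: nearest integer to p²/48 for even p, (p+3)²/48 for odd p): (359+3)²/48 = 362²/48 = 131044/48 ≈ 2730.08 → 2730

2730 triangles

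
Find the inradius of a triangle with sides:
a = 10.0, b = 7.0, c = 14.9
r = Area/s where s is the semi-perimeter.
s = (10.0 + 7.0 + 14.9)/2 = 31.9/2 = 15.95
Area = √(s(s−a)(s−b)(s−c)) = √(15.95·5.95·8.95·1.05) ≈ √891.846 ≈ 29.8638
r ≈ 29.8638/15.95 ≈ 1.87234

r = 1.872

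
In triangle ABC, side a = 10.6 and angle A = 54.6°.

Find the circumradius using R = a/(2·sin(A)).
R = a/(2·sin(A)) = 10.6/(2·sin(54.6°))
sin(54.6°) ≈ 0.815128
R ≈ 10.6/(2·0.815128) = 10.6/1.63026 ≈ 6.50205

R = 6.502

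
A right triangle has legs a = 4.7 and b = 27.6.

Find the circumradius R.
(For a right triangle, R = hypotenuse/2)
Hypotenuse c = √(a² + b²) = √(22.09 + 761.76) = √783.85 ≈ 27.9973
R = c/2 ≈ 27.9973/2 ≈ 13.9987

R = 14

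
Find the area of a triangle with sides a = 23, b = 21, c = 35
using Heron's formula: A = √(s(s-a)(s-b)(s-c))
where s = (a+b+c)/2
s = (23 + 21 + 35)/2 = 79/2 = 39.5
s − a = 16.5, s − b = 18.5, s − c = 4.5
s(s−a)(s−b)(s−c) = 39.5·16.5·18.5·4.5 = 54258.1875
Area = √54258.1875 ≈ 232.934

s = 39.5, Area = 232.9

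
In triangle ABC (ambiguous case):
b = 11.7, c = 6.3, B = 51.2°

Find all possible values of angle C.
b/sin(B) = c/sin(C)  ⇒  sin(C) = c·sin(B)/b = 6.3·sin(51.2°)/11.7
sin(51.2°) ≈ 0.779338
sin(C) ≈ 6.3·0.779338/11.7 ≈ 4.90983/11.7 ≈ 0.419644
Candidate 1: C₁ = arcsin(0.419644) ≈ 24.8121°  →  A = 180° − 51.2° − 24.8121° ≈ 103.988° > 0, valid
Candidate 2: C₂ = 180° − C₁ ≈ 155.188°  →  A = 180° − 51.2° − 155.188° ≈ -26.3879° ≤ 0, not a valid triangle

C = 24.81° (one solution)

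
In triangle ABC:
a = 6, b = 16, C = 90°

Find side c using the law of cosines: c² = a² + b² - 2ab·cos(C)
c² = 6² + 16² − 2·6·16·cos(90°)
cos(90°) ≈ 0
c² ≈ 36 + 256 − 192·(0) ≈ 292 − 0 ≈ 292
c ≈ √292 ≈ 17.088

c = 17.09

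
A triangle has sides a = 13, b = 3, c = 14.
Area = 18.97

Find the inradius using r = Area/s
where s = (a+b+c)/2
s = (13 + 3 + 14)/2 = 30/2 = 15
r = Area/s = 18.97/15 ≈ 1.26467

r = 1.265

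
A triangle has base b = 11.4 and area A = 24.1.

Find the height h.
A = ½·b·h  ⇒  h = 2A/b = 2·24.1/11.4 = 48.2/11.4 ≈ 4.22807

h = 4.228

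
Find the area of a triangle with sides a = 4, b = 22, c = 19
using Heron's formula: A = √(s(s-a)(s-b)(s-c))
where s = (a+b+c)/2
s = (4 + 22 + 19)/2 = 45/2 = 22.5
s − a = 18.5, s − b = 0.5, s − c = 3.5
s(s−a)(s−b)(s−c) = 22.5·18.5·0.5·3.5 = 728.4375
Area = √728.4375 ≈ 26.9896

s = 22.5, Area = 26.99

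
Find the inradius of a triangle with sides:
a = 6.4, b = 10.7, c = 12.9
r = Area/s where s is the semi-perimeter.
s = (6.4 + 10.7 + 12.9)/2 = 30/2 = 15
Area = √(s(s−a)(s−b)(s−c)) = √(15·8.6·4.3·2.1) ≈ √1164.87 ≈ 34.1302
r ≈ 34.1302/15 ≈ 2.27535

r = 2.275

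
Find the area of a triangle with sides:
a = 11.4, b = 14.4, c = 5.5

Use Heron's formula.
s = (11.4 + 14.4 + 5.5)/2 = 31.3/2 = 15.65
s − a = 4.25, s − b = 1.25, s − c = 10.15
s(s−a)(s−b)(s−c) = 15.65·4.25·1.25·10.15 ≈ 843.877
Area = √843.877 ≈ 29.0496

Area = 29.05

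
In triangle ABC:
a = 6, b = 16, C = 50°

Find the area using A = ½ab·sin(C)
A = ½·a·b·sin(C) = ½·6·16·sin(50°)
sin(50°) ≈ 0.766044
A ≈ ½·96·0.766044 = 48·0.766044 ≈ 36.7701

Area = 36.77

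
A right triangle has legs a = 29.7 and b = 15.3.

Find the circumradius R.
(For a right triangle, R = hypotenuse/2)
Hypotenuse c = √(a² + b²) = √(882.09 + 234.09) = √1116.18 ≈ 33.4093
R = c/2 ≈ 33.4093/2 ≈ 16.7046

R = 16.7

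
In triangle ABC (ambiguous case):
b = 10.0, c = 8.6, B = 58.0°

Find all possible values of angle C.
b/sin(B) = c/sin(C)  ⇒  sin(C) = c·sin(B)/b = 8.6·sin(58.0°)/10.0
sin(58.0°) ≈ 0.848048
sin(C) ≈ 8.6·0.848048/10.0 ≈ 7.29321/10.0 ≈ 0.729321
Candidate 1: C₁ = arcsin(0.729321) ≈ 46.8295°  →  A = 180° − 58.0° − 46.8295° ≈ 75.1705° > 0, valid
Candidate 2: C₂ = 180° − C₁ ≈ 133.17°  →  A = 180° − 58.0° − 133.17° ≈ -11.1705° ≤ 0, not a valid triangle

C = 46.83° (one solution)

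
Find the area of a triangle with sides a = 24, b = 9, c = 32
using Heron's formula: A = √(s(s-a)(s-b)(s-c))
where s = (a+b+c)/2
s = (24 + 9 + 32)/2 = 65/2 = 32.5
s − a = 8.5, s − b = 23.5, s − c = 0.5
s(s−a)(s−b)(s−c) = 32.5·8.5·23.5·0.5 = 3245.9375
Area = √3245.9375 ≈ 56.9731

s = 32.5, Area = 56.97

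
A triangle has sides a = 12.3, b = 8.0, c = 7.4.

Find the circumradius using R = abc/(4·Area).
First find the area with Heron's formula.
s = (12.3 + 8.0 + 7.4)/2 = 13.85
Area = √(s(s−a)(s−b)(s−c)) = √(13.85·1.55·5.85·6.45) ≈ √810.022 ≈ 28.4609
abc = 12.3·8.0·7.4 = 728.16
R = abc/(4·Area) ≈ 728.16/(4·28.4609) = 728.16/113.844 ≈ 6.39615

R = 6.396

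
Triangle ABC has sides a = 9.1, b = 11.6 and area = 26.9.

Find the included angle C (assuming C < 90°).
Area = ½·a·b·sin(C)  ⇒  sin(C) = 2·Area/(a·b) = 2·26.9/(9.1·11.6) = 53.8/105.56 ≈ 0.509663
C = arcsin(0.509663) ≈ 30.6414° (taking the acute solution since C < 90°)

C = 30.64°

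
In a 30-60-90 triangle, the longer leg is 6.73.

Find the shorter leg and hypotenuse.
In a 30-60-90 triangle the sides are in ratio 1 : √3 : 2, so short leg = long leg/√3 and hypotenuse = 2·(short leg).
Short leg = 6.73/√3 ≈ 6.73/1.73205 ≈ 3.88557
Hypotenuse = 2·3.88557 ≈ 7.77113

Short leg = 3.886, Hypotenuse = 7.771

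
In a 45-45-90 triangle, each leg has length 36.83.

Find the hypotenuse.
In a 45-45-90 triangle the sides are in ratio 1 : 1 : √2, so hypotenuse = leg·√2.
Hypotenuse = 36.83·√2 ≈ 36.83·1.41421 ≈ 52.0855

Hypotenuse = 36.83√2 = 52.09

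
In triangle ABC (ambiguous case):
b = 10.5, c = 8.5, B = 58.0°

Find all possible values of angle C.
b/sin(B) = c/sin(C)  ⇒  sin(C) = c·sin(B)/b = 8.5·sin(58.0°)/10.5
sin(58.0°) ≈ 0.848048
sin(C) ≈ 8.5·0.848048/10.5 ≈ 7.20841/10.5 ≈ 0.686515
Candidate 1: C₁ = arcsin(0.686515) ≈ 43.3549°  →  A = 180° − 58.0° − 43.3549° ≈ 78.6451° > 0, valid
Candidate 2: C₂ = 180° − C₁ ≈ 136.645°  →  A = 180° − 58.0° − 136.645° ≈ -14.6451° ≤ 0, not a valid triangle

C = 43.35° (one solution)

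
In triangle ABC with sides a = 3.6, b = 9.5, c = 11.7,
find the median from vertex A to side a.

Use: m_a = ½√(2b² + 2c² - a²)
m_a = ½√(2·9.5² + 2·11.7² − 3.6²) = ½√(2·90.25 + 2·136.89 − 12.96) = ½√(180.5 + 273.78 − 12.96) = ½√441.32
√441.32 ≈ 21.0076, so m_a ≈ 10.5038

m_a = 10.5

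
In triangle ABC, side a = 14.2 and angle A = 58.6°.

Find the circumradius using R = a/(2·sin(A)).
R = a/(2·sin(A)) = 14.2/(2·sin(58.6°))
sin(58.6°) ≈ 0.853551
R ≈ 14.2/(2·0.853551) = 14.2/1.7071 ≈ 8.31819

R = 8.318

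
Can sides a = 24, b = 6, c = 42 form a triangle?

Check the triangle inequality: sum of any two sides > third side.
a + b vs c: 24 + 6 = 30 ≤ 42  ✗
a + c vs b: 24 + 42 = 66 > 6  ✓
b + c vs a: 6 + 42 = 48 > 24  ✓

No: 24 + 6 = 30 is not > 42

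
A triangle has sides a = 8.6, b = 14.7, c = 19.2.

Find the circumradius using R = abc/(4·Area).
First find the area with Heron's formula.
s = (8.6 + 14.7 + 19.2)/2 = 21.25
Area = √(s(s−a)(s−b)(s−c)) = √(21.25·12.65·6.55·2.05) ≈ √3609.48 ≈ 60.0789
abc = 8.6·14.7·19.2 = 2427.264
R = abc/(4·Area) ≈ 2427.264/(4·60.0789) = 2427.264/240.316 ≈ 10.1003

R = 10.1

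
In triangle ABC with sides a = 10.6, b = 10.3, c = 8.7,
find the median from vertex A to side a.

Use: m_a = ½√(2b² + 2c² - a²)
m_a = ½√(2·10.3² + 2·8.7² − 10.6²) = ½√(2·106.09 + 2·75.69 − 112.36) = ½√(212.18 + 151.38 − 112.36) = ½√251.2
√251.2 ≈ 15.8493, so m_a ≈ 7.92465

m_a = 7.925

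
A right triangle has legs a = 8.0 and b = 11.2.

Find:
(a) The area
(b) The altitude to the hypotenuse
(a) The legs are perpendicular, so Area = ½·a·b = ½·8.0·11.2 = ½·89.6 = 44.8
(b) Hypotenuse c = √(a² + b²) = √(64 + 125.44) = √189.44 ≈ 13.7637
    Area = ½·c·h_c  ⇒  h_c = 2·Area/c = 89.6/13.7637 ≈ 6.50987

Area = 44.8, h_c = 6.51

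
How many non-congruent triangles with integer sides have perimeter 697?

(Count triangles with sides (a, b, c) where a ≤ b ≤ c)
Let a ≤ b ≤ c with a + b + c = 697. The only binding inequality is a + b > c, i.e. 697 − c > c, so c < 697/2; and c ≥ 697/3 since c is the largest side.
So 233 ≤ c ≤ 348. For each c, b runs from ⌈(697 − c)/2⌉ up to c (then a = 697 − b − c satisfies 1 ≤ a ≤ b automatically), giving c − ⌈(697 − c)/2⌉ + 1 choices.
Summing over c: 2 + 3 + 5 + 6 + … + 173 + 174  (116 terms, c = 233, …, 348) = 10208
Check (closed form: nearest integer to p²/48 for even p, (p+3)²/48 for odd p): (697+3)²/48 = 700²/48 = 490000/48 ≈ 10208.33 → 10208

10208 triangles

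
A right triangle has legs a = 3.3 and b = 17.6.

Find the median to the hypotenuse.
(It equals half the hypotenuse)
Hypotenuse c = √(a² + b²) = √(10.89 + 309.76) = √320.65 ≈ 17.9067
Median to hypotenuse = c/2 ≈ 17.9067/2 ≈ 8.95335

Median = 8.953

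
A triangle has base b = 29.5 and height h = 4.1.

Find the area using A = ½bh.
A = ½·b·h = ½·29.5·4.1 = ½·120.95 = 60.475

Area = 60.475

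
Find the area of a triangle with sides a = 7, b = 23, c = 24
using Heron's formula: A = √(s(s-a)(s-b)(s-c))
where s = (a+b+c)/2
s = (7 + 23 + 24)/2 = 54/2 = 27
s − a = 20, s − b = 4, s − c = 3
s(s−a)(s−b)(s−c) = 27·20·4·3 = 6480
Area = √6480 ≈ 80.4984

s = 27.0, Area = 80.5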